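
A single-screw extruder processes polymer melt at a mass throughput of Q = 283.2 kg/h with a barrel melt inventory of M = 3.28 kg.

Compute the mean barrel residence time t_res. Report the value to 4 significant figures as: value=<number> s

value=41.69 s

Throughput in SI: Q_s = 283.2 kg/h ÷ 3600 s/h = 0.0786667 kg/s
t_res = M / Q_s = 3.28 / 0.0786667 = 41.6949 s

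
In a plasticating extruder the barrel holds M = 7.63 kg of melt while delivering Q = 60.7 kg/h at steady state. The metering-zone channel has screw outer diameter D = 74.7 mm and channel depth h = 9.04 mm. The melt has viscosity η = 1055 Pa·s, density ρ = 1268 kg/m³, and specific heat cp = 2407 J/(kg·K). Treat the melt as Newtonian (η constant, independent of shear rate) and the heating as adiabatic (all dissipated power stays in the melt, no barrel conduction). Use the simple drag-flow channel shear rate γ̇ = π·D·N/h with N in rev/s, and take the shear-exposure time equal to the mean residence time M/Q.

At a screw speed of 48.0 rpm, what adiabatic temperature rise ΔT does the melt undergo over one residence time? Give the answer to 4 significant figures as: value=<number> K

Convert throughput: Q = 60.7 kg/h = 60.7/3600 = 0.0168611 kg/s
t_res = M / Q_s = 7.63 ÷ 0.0168611 = 452.521 s
Geometry in metres: D = 74.7 mm → 0.0747 m, h = 9.04 mm → 0.00904 m; screw speed N = 48.0 rpm = 0.8 rev/s
γ̇ = π·D·N / h = π · 0.0747 · 0.8 / 0.00904 = 20.7679 s⁻¹
ΔT = η·γ̇²·t_res / (ρ·cp) = 1055 · (20.7679)² · 452.521 / (1268 · 2407) = 67.4652 K

value=67.47 K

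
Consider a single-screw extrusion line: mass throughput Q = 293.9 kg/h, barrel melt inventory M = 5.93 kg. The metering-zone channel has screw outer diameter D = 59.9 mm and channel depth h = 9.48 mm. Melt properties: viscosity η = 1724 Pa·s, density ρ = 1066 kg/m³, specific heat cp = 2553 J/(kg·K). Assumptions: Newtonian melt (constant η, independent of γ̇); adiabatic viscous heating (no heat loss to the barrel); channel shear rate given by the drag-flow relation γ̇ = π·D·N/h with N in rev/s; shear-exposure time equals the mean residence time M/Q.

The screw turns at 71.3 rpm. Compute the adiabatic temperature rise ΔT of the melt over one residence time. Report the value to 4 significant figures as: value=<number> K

Throughput in SI: Q_s = 293.9 kg/h ÷ 3600 s/h = 0.0816389 kg/s
Mean residence time: t_res = M/Q_s = 5.93 kg / 0.0816389 kg/s = 72.637 s
Convert to SI: D = 0.0599 m, h = 0.00948 m, N = 71.3/60 = 1.18833 rev/s
Shear rate: γ̇ = πDN/h = π·0.0599·1.18833/0.00948 = 23.5888 s⁻¹
ΔT = η·γ̇²·t_res / (ρ·cp) = 1724 · (23.5888)² · 72.637 / (1066 · 2553) = 25.6035 K

value=25.60 K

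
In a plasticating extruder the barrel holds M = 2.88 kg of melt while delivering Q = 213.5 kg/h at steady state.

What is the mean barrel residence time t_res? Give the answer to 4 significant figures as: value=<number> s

Convert throughput: Q = 213.5 kg/h = 213.5/3600 = 0.0593056 kg/s
t_res = M / Q_s = 2.88 ÷ 0.0593056 = 48.5621 s

value=48.56 s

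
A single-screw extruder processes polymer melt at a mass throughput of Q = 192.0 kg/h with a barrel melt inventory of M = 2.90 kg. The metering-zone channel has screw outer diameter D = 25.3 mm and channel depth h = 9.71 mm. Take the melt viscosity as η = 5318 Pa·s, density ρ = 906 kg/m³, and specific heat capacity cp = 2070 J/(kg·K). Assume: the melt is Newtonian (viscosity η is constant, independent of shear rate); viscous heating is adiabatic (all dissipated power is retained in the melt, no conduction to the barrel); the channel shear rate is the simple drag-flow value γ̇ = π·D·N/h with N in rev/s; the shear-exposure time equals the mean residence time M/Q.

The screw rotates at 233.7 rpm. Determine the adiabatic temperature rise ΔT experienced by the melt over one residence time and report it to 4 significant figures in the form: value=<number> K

value=156.7 K

Q_s = Q / 3600 = 192.0 / 3600 = 0.0533333 kg/s
t_res = M / Q_s = 2.90 ÷ 0.0533333 = 54.375 s
Geometry in metres: D = 25.3 mm → 0.0253 m, h = 9.71 mm → 0.00971 m; screw speed N = 233.7 rpm = 3.895 rev/s
γ̇ = π D N / h = (π)(0.0253)(3.895) / 0.00971 = 31.883 s⁻¹
Adiabatic rise: ΔT = η γ̇² t_res / (ρ cp) = 5318·(31.883)²·54.375 / (906·2070) = 156.735 K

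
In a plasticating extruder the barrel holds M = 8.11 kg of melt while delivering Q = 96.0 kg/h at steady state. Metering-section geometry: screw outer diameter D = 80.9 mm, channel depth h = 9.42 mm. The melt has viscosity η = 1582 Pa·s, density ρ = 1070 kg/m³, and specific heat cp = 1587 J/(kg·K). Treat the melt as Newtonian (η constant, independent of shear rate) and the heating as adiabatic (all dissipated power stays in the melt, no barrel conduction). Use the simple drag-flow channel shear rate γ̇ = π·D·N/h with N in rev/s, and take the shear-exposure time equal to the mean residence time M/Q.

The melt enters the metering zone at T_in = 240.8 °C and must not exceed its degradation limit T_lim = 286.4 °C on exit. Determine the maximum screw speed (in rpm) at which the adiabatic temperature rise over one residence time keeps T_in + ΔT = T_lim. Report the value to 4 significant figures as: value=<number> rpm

Throughput in SI: Q_s = 96.0 kg/h ÷ 3600 s/h = 0.0266667 kg/s
t_res = M / Q_s = 8.11 / 0.0266667 = 304.125 s
Geometry in SI: D = 80.9 mm → 0.0809 m, h = 9.42 mm → 0.00942 m
ΔT_a = T_lim − T_in = 286.4 − 240.8 = 45.6 K
γ̇_max² = ΔT_a·ρ·cp/(η·t_res) = 45.6·1070·1587/(1582·304.125) = 160.941 s⁻²
Take the square root: γ̇_max = √(160.941) = 12.6863 s⁻¹
N_max = γ̇_max·h / (π·D) = 12.6863 · 0.00942 / (π · 0.0809) = 0.470204 rev/s = 28.2122 rpm

value=28.21 rpm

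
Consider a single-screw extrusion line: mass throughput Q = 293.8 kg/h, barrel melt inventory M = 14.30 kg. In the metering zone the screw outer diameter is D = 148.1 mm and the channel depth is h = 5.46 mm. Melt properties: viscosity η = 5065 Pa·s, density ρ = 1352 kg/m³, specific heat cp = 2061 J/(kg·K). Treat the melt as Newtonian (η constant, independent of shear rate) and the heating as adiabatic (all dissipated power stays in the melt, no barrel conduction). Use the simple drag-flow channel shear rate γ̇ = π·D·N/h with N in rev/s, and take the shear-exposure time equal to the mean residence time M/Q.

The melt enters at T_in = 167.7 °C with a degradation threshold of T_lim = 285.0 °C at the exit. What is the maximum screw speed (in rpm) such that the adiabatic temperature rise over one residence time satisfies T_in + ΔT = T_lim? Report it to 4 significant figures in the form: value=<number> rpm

value=13.51 rpm

Convert throughput: Q = 293.8 kg/h = 293.8/3600 = 0.0816111 kg/s
t_res = M / Q_s = 14.30 / 0.0816111 = 175.221 s
D = 148.1 mm = 0.1481 m;  h = 5.46 mm = 0.00546 m
ΔT_a = T_lim − T_in = 285.0 °C − 167.7 °C = 117.3 K
Invert ΔT = ηγ̇²t_res/(ρcp) for γ̇: γ̇_max² = ΔT_a ρ cp / (η t_res) = 117.3·1352·2061 / (5065·175.221) = 368.287 s⁻²
Take the square root: γ̇_max = √(368.287) = 19.1908 s⁻¹
N_max = γ̇_max·h / (π·D) = 19.1908 · 0.00546 / (π · 0.1481) = 0.225207 rev/s = 13.5124 rpm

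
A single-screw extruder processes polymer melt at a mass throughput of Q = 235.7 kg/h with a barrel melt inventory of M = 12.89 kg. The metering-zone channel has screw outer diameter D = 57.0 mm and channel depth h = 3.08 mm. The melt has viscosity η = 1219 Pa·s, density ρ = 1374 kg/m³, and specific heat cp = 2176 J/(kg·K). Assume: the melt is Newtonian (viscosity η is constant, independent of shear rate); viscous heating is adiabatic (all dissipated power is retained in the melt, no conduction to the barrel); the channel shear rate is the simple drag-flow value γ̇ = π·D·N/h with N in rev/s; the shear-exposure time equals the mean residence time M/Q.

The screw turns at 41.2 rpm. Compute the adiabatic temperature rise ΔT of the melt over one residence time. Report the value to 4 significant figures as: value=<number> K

value=127.9 K

Throughput in SI: Q_s = 235.7 kg/h ÷ 3600 s/h = 0.0654722 kg/s
Mean residence time: t_res = M/Q_s = 12.89 kg / 0.0654722 kg/s = 196.877 s
D = 57.0 mm = 0.057 m;  h = 3.08 mm = 0.00308 m;  N = 41.2 rpm / 60 = 0.686667 rev/s
Shear rate: γ̇ = πDN/h = π·0.057·0.686667/0.00308 = 39.9227 s⁻¹
ΔT = η·γ̇²·t_res / (ρ·cp) = 1219 · (39.9227)² · 196.877 / (1374 · 2176) = 127.936 K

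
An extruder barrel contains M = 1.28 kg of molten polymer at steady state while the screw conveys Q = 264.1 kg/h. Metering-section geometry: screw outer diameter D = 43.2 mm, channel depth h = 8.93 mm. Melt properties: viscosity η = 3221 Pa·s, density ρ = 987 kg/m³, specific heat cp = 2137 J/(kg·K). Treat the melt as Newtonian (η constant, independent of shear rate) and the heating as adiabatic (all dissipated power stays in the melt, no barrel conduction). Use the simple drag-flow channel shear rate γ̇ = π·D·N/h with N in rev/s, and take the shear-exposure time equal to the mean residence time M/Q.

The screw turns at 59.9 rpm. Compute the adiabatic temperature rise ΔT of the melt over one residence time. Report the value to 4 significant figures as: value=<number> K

Throughput in SI: Q_s = 264.1 kg/h ÷ 3600 s/h = 0.0733611 kg/s
Mean residence time: t_res = M/Q_s = 1.28 kg / 0.0733611 kg/s = 17.4479 s
D = 43.2 mm = 0.0432 m;  h = 8.93 mm = 0.00893 m;  N = 59.9 rpm / 60 = 0.998333 rev/s
γ̇ = π D N / h = (π)(0.0432)(0.998333) / 0.00893 = 15.1725 s⁻¹
Adiabatic rise: ΔT = η γ̇² t_res / (ρ cp) = 3221·(15.1725)²·17.4479 / (987·2137) = 6.13379 K

value=6.134 K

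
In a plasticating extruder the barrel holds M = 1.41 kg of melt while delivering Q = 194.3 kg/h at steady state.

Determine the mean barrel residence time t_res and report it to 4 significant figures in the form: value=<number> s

value=26.12 s

Throughput in SI: Q_s = 194.3 kg/h ÷ 3600 s/h = 0.0539722 kg/s
t_res = M / Q_s = 1.41 / 0.0539722 = 26.1245 s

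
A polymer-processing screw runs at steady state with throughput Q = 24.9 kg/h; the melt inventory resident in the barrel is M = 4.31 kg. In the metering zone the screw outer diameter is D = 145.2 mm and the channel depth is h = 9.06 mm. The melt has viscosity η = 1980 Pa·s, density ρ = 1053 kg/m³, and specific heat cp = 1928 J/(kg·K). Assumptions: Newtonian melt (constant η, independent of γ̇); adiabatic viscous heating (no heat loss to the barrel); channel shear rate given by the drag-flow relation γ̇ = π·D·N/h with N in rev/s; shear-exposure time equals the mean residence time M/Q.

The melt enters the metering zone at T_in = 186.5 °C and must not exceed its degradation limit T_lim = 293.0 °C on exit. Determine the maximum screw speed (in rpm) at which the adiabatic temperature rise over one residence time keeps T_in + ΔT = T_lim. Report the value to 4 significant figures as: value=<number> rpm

value=15.78 rpm

Throughput in SI: Q_s = 24.9 kg/h ÷ 3600 s/h = 0.00691667 kg/s
Mean residence time: t_res = M/Q_s = 4.31 kg / 0.00691667 kg/s = 623.133 s
Convert to metres: D = 0.1452 m, h = 0.00906 m
Allowable rise: ΔT_a = T_lim − T_in = 293.0 − 186.5 = 106.5 K
γ̇_max² = ΔT_a·ρ·cp/(η·t_res) = 106.5·1053·1928/(1980·623.133) = 175.242 s⁻²
Take the square root: γ̇_max = √(175.242) = 13.2379 s⁻¹
N_max = γ̇_max h / (πD) = 13.2379·0.00906/(π·0.1452) = 0.262925 rev/s → ×60 = 15.7755 rpm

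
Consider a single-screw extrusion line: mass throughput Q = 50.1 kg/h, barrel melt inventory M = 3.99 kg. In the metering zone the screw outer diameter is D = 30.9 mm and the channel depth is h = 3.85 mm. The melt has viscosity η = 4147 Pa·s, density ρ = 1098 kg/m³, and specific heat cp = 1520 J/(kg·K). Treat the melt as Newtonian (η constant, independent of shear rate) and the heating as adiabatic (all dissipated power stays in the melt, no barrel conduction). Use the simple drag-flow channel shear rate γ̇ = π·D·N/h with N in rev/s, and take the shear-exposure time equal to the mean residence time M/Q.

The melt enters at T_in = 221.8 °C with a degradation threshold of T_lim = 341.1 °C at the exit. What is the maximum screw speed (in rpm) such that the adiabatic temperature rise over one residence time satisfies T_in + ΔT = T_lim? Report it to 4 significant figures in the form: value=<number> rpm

Q_s = Q / 3600 = 50.1 / 3600 = 0.0139167 kg/s
t_res = M / Q_s = 3.99 / 0.0139167 = 286.707 s
D = 30.9 mm = 0.0309 m;  h = 3.85 mm = 0.00385 m
ΔT_a = T_lim − T_in = 341.1 − 221.8 = 119.3 K
γ̇_max² = ΔT_a·ρ·cp / (η·t_res) = [119.3 × 1098 × 1520] / [4147 × 286.707] = 167.461 s⁻²
γ̇_max = sqrt(167.461) = 12.9407 s⁻¹
N_max = γ̇_max h / (πD) = 12.9407·0.00385/(π·0.0309) = 0.513227 rev/s → ×60 = 30.7936 rpm

value=30.79 rpm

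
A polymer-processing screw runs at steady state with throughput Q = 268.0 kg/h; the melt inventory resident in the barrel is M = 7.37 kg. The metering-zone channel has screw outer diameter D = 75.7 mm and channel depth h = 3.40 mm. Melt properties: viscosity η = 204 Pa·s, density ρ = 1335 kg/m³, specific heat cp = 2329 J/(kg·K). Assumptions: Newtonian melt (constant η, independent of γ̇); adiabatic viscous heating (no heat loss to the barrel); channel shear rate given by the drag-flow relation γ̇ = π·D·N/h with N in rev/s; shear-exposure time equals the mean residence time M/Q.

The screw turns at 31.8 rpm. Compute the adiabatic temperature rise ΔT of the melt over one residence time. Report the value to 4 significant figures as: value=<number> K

value=8.927 K

Q_s = Q / 3600 = 268.0 / 3600 = 0.0744444 kg/s
t_res = M / Q_s = 7.37 ÷ 0.0744444 = 99 s
Geometry in metres: D = 75.7 mm → 0.0757 m, h = 3.40 mm → 0.0034 m; screw speed N = 31.8 rpm = 0.53 rev/s
γ̇ = π·D·N / h = π · 0.0757 · 0.53 / 0.0034 = 37.0717 s⁻¹
Adiabatic rise: ΔT = η γ̇² t_res / (ρ cp) = 204·(37.0717)²·99 / (1335·2329) = 8.92689 K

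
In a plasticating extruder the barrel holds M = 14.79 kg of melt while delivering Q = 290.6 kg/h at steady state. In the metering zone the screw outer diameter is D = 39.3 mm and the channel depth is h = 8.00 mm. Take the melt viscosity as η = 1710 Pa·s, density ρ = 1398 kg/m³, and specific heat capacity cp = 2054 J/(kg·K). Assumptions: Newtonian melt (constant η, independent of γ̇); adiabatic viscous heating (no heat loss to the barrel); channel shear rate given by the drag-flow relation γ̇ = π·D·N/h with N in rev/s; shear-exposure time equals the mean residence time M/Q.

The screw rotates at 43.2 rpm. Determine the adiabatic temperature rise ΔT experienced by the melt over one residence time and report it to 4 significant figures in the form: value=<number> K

Throughput in SI: Q_s = 290.6 kg/h ÷ 3600 s/h = 0.0807222 kg/s
Mean residence time: t_res = M/Q_s = 14.79 kg / 0.0807222 kg/s = 183.221 s
Convert to SI: D = 0.0393 m, h = 0.008 m, N = 43.2/60 = 0.72 rev/s
γ̇ = π·D·N / h = π · 0.0393 · 0.72 / 0.008 = 11.1118 s⁻¹
Adiabatic rise: ΔT = η γ̇² t_res / (ρ cp) = 1710·(11.1118)²·183.221 / (1398·2054) = 13.472 K

value=13.47 K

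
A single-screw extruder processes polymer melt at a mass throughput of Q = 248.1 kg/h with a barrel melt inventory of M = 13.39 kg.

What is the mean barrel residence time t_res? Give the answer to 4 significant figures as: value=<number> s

Convert throughput: Q = 248.1 kg/h = 248.1/3600 = 0.0689167 kg/s
t_res = M / Q_s = 13.39 ÷ 0.0689167 = 194.293 s

value=194.3 s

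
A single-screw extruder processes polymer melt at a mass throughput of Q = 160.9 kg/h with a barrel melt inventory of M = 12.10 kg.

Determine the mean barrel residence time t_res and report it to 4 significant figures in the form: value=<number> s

Q_s = Q / 3600 = 160.9 / 3600 = 0.0446944 kg/s
t_res = M / Q_s = 12.10 / 0.0446944 = 270.727 s

value=270.7 s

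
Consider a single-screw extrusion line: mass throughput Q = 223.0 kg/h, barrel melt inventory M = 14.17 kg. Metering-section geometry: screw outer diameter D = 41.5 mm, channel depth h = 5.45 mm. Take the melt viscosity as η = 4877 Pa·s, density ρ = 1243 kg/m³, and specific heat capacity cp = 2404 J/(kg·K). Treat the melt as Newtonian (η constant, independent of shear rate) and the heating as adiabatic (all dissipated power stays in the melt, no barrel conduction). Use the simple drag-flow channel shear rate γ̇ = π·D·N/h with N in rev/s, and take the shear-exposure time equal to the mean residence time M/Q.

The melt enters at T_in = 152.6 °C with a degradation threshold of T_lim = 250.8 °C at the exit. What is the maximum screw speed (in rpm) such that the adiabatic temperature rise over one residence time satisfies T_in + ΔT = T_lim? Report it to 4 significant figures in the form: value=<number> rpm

Convert throughput: Q = 223.0 kg/h = 223.0/3600 = 0.0619444 kg/s
t_res = M / Q_s = 14.17 / 0.0619444 = 228.753 s
Geometry in SI: D = 41.5 mm → 0.0415 m, h = 5.45 mm → 0.00545 m
ΔT_a = T_lim − T_in = 250.8 °C − 152.6 °C = 98.2 K
γ̇_max² = ΔT_a·ρ·cp/(η·t_res) = 98.2·1243·2404/(4877·228.753) = 263.025 s⁻²
Take the square root: γ̇_max = √(263.025) = 16.218 s⁻¹
N_max = γ̇_max·h / (π·D) = 16.218 · 0.00545 / (π · 0.0415) = 0.677949 rev/s = 40.6769 rpm

value=40.68 rpm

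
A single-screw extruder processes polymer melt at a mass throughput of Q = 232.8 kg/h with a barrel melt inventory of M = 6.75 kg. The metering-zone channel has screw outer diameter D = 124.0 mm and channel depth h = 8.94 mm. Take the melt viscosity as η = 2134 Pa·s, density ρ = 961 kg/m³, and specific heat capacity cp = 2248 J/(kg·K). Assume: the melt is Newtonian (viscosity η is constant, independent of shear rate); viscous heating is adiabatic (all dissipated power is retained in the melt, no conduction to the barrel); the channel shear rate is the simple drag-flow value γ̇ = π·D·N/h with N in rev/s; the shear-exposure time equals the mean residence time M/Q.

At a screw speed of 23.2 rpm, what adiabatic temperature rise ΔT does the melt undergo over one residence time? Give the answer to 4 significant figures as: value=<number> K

Throughput in SI: Q_s = 232.8 kg/h ÷ 3600 s/h = 0.0646667 kg/s
t_res = M / Q_s = 6.75 ÷ 0.0646667 = 104.381 s
Geometry in metres: D = 124.0 mm → 0.124 m, h = 8.94 mm → 0.00894 m; screw speed N = 23.2 rpm = 0.386667 rev/s
γ̇ = π·D·N / h = π · 0.124 · 0.386667 / 0.00894 = 16.8489 s⁻¹
ΔT = η·γ̇²·t_res / (ρ·cp) = 2134 · (16.8489)² · 104.381 / (961 · 2248) = 29.2711 K

value=29.27 K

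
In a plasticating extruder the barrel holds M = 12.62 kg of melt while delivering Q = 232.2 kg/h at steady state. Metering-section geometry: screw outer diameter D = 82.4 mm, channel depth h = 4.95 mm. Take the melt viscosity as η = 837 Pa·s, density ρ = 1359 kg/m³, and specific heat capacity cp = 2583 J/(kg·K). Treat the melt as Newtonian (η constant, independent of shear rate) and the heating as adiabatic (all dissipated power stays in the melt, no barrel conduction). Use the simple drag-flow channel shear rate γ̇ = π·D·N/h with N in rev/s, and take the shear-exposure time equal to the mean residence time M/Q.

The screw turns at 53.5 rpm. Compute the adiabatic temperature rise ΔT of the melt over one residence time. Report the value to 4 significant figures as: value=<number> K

value=101.4 K

Q_s = Q / 3600 = 232.2 / 3600 = 0.0645 kg/s
t_res = M / Q_s = 12.62 / 0.0645 = 195.659 s
Geometry in metres: D = 82.4 mm → 0.0824 m, h = 4.95 mm → 0.00495 m; screw speed N = 53.5 rpm = 0.891667 rev/s
Shear rate: γ̇ = πDN/h = π·0.0824·0.891667/0.00495 = 46.631 s⁻¹
Adiabatic rise: ΔT = η γ̇² t_res / (ρ cp) = 837·(46.631)²·195.659 / (1359·2583) = 101.445 K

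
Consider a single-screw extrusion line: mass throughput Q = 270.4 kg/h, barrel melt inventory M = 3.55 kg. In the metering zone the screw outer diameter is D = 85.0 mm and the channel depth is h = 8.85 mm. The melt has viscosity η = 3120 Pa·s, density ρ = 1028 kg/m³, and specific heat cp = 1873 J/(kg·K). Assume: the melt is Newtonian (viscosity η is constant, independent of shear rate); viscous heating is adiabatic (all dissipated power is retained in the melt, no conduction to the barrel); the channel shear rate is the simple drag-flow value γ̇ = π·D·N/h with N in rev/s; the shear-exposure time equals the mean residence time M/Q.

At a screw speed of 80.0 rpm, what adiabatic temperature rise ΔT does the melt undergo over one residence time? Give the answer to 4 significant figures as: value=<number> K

Q_s = Q / 3600 = 270.4 / 3600 = 0.0751111 kg/s
t_res = M / Q_s = 3.55 ÷ 0.0751111 = 47.2633 s
Convert to SI: D = 0.085 m, h = 0.00885 m, N = 80.0/60 = 1.33333 rev/s
γ̇ = π·D·N / h = π · 0.085 · 1.33333 / 0.00885 = 40.2313 s⁻¹
ΔT = η·γ̇²·t_res / (ρ·cp) = 3120 · (40.2313)² · 47.2633 / (1028 · 1873) = 123.959 K

value=124.0 K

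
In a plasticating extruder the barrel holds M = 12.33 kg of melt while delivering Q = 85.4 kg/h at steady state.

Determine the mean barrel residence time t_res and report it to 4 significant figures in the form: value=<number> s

Throughput in SI: Q_s = 85.4 kg/h ÷ 3600 s/h = 0.0237222 kg/s
t_res = M / Q_s = 12.33 ÷ 0.0237222 = 519.766 s

value=519.8 s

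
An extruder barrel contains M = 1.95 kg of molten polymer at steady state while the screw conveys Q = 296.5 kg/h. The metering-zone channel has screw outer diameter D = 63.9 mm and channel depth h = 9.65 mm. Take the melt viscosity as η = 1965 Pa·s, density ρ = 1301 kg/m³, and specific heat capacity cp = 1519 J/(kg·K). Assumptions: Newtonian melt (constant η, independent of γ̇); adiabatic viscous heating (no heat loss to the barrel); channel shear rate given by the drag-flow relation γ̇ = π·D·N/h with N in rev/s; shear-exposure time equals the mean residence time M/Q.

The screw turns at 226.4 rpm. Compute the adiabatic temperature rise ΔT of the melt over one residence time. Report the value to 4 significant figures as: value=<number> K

value=145.1 K

Convert throughput: Q = 296.5 kg/h = 296.5/3600 = 0.0823611 kg/s
Mean residence time: t_res = M/Q_s = 1.95 kg / 0.0823611 kg/s = 23.6762 s
Geometry in metres: D = 63.9 mm → 0.0639 m, h = 9.65 mm → 0.00965 m; screw speed N = 226.4 rpm = 3.77333 rev/s
γ̇ = π·D·N / h = π · 0.0639 · 3.77333 / 0.00965 = 78.4962 s⁻¹
Adiabatic rise: ΔT = η γ̇² t_res / (ρ cp) = 1965·(78.4962)²·23.6762 / (1301·1519) = 145.056 K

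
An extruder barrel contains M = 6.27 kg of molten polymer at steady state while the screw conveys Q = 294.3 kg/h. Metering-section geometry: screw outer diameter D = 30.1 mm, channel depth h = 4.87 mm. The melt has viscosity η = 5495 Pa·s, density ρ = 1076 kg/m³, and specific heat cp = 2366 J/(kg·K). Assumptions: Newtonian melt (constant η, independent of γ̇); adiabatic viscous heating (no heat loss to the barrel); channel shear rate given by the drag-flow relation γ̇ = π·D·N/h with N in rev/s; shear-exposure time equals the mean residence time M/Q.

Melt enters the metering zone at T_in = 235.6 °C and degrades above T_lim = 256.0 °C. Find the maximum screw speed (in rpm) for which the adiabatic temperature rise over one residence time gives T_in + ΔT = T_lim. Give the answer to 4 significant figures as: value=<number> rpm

value=34.30 rpm

Convert throughput: Q = 294.3 kg/h = 294.3/3600 = 0.08175 kg/s
t_res = M / Q_s = 6.27 ÷ 0.08175 = 76.6972 s
D = 30.1 mm = 0.0301 m;  h = 4.87 mm = 0.00487 m
ΔT_a = T_lim − T_in = 256.0 − 235.6 = 20.4 K
γ̇_max² = ΔT_a·ρ·cp / (η·t_res) = [20.4 × 1076 × 2366] / [5495 × 76.6972] = 123.228 s⁻²
γ̇_max = √123.228 = 11.1008 s⁻¹
N_max = γ̇_max h / (πD) = 11.1008·0.00487/(π·0.0301) = 0.571699 rev/s → ×60 = 34.3019 rpm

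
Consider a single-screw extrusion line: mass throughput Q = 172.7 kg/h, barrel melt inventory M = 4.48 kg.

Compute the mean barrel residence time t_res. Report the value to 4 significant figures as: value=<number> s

Throughput in SI: Q_s = 172.7 kg/h ÷ 3600 s/h = 0.0479722 kg/s
t_res = M / Q_s = 4.48 ÷ 0.0479722 = 93.3874 s

value=93.39 s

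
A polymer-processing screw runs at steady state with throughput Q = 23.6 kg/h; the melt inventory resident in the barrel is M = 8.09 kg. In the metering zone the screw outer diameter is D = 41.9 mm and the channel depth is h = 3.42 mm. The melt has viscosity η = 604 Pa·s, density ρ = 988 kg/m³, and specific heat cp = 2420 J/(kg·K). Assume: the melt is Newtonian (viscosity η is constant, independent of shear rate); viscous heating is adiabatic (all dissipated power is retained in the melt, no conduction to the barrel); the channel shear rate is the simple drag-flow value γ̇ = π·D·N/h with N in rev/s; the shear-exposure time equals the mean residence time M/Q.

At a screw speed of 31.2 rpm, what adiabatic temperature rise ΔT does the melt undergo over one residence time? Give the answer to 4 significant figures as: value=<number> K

value=124.9 K

Throughput in SI: Q_s = 23.6 kg/h ÷ 3600 s/h = 0.00655556 kg/s
t_res = M / Q_s = 8.09 / 0.00655556 = 1234.07 s
D = 41.9 mm = 0.0419 m;  h = 3.42 mm = 0.00342 m;  N = 31.2 rpm / 60 = 0.52 rev/s
γ̇ = π D N / h = (π)(0.0419)(0.52) / 0.00342 = 20.0143 s⁻¹
ΔT = η·γ̇²·t_res/(ρ·cp) = [604 × 20.0143² × 1234.07] / [988 × 2420] = 124.878 K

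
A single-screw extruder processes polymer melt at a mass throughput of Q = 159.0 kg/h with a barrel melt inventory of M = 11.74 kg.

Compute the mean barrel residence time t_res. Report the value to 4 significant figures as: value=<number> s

value=265.8 s

Throughput in SI: Q_s = 159.0 kg/h ÷ 3600 s/h = 0.0441667 kg/s
t_res = M / Q_s = 11.74 / 0.0441667 = 265.811 s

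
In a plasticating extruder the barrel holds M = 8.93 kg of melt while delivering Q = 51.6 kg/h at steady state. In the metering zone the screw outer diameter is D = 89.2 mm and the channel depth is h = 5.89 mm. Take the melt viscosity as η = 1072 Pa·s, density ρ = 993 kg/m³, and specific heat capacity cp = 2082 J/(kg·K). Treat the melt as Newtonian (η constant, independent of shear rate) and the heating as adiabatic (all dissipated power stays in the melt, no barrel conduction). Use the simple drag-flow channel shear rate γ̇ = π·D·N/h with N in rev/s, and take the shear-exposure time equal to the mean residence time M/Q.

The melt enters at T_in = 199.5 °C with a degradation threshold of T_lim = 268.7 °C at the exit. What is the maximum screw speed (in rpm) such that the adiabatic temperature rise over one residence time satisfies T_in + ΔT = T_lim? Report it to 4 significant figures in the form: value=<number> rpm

value=18.46 rpm

Convert throughput: Q = 51.6 kg/h = 51.6/3600 = 0.0143333 kg/s
t_res = M / Q_s = 8.93 ÷ 0.0143333 = 623.023 s
Geometry in SI: D = 89.2 mm → 0.0892 m, h = 5.89 mm → 0.00589 m
ΔT_a = T_lim − T_in = 268.7 − 199.5 = 69.2 K
Invert ΔT = ηγ̇²t_res/(ρcp) for γ̇: γ̇_max² = ΔT_a ρ cp / (η t_res) = 69.2·993·2082 / (1072·623.023) = 214.209 s⁻²
γ̇_max = sqrt(214.209) = 14.6359 s⁻¹
N_max = γ̇_max·h / (π·D) = 14.6359 · 0.00589 / (π · 0.0892) = 0.307623 rev/s = 18.4574 rpm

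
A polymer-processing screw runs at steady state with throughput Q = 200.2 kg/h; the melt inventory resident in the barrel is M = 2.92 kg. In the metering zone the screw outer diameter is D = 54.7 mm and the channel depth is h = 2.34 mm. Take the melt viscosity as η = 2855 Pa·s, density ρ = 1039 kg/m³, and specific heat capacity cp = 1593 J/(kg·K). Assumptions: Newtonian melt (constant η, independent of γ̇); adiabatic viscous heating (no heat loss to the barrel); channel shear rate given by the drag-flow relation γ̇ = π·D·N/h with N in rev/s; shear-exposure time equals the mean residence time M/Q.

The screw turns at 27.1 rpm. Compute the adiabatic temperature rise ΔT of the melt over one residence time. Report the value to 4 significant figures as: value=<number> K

value=99.65 K

Convert throughput: Q = 200.2 kg/h = 200.2/3600 = 0.0556111 kg/s
t_res = M / Q_s = 2.92 ÷ 0.0556111 = 52.5075 s
D = 54.7 mm = 0.0547 m;  h = 2.34 mm = 0.00234 m;  N = 27.1 rpm / 60 = 0.451667 rev/s
Shear rate: γ̇ = πDN/h = π·0.0547·0.451667/0.00234 = 33.1695 s⁻¹
ΔT = η·γ̇²·t_res/(ρ·cp) = [2855 × 33.1695² × 52.5075] / [1039 × 1593] = 99.6494 K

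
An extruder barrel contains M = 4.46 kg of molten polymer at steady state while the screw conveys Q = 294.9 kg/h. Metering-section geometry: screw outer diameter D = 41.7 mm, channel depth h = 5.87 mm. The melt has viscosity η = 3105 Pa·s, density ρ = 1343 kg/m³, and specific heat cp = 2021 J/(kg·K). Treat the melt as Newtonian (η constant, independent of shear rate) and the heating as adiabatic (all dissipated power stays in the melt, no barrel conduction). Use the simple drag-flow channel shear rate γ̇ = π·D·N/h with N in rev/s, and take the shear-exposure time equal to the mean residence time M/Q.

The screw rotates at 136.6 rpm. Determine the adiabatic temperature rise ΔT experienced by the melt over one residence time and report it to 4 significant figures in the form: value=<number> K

Throughput in SI: Q_s = 294.9 kg/h ÷ 3600 s/h = 0.0819167 kg/s
t_res = M / Q_s = 4.46 / 0.0819167 = 54.4456 s
Geometry in metres: D = 41.7 mm → 0.0417 m, h = 5.87 mm → 0.00587 m; screw speed N = 136.6 rpm = 2.27667 rev/s
γ̇ = π·D·N / h = π · 0.0417 · 2.27667 / 0.00587 = 50.8098 s⁻¹
Adiabatic rise: ΔT = η γ̇² t_res / (ρ cp) = 3105·(50.8098)²·54.4456 / (1343·2021) = 160.796 K

value=160.8 K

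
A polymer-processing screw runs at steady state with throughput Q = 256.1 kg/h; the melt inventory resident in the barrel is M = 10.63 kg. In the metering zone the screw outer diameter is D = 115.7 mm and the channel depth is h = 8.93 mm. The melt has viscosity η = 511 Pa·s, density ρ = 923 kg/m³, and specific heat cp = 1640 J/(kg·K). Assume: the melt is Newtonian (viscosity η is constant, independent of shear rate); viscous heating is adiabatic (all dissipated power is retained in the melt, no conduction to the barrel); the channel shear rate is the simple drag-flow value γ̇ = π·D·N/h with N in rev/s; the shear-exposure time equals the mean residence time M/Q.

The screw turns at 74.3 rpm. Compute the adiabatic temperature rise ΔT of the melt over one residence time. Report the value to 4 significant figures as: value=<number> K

value=128.2 K

Convert throughput: Q = 256.1 kg/h = 256.1/3600 = 0.0711389 kg/s
t_res = M / Q_s = 10.63 / 0.0711389 = 149.426 s
D = 115.7 mm = 0.1157 m;  h = 8.93 mm = 0.00893 m;  N = 74.3 rpm / 60 = 1.23833 rev/s
γ̇ = π D N / h = (π)(0.1157)(1.23833) / 0.00893 = 50.4045 s⁻¹
ΔT = η·γ̇²·t_res/(ρ·cp) = [511 × 50.4045² × 149.426] / [923 × 1640] = 128.156 K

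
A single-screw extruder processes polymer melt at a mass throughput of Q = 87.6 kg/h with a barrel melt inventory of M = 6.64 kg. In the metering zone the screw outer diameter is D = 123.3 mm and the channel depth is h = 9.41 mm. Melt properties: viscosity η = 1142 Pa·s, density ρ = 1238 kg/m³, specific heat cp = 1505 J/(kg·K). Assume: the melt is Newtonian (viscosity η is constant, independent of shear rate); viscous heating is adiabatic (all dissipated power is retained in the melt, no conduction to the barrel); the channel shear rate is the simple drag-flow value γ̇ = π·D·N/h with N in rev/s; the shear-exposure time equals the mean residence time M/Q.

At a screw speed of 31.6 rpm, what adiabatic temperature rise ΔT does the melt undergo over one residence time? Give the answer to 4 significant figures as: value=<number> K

value=78.61 K

Throughput in SI: Q_s = 87.6 kg/h ÷ 3600 s/h = 0.0243333 kg/s
t_res = M / Q_s = 6.64 / 0.0243333 = 272.877 s
Convert to SI: D = 0.1233 m, h = 0.00941 m, N = 31.6/60 = 0.526667 rev/s
Shear rate: γ̇ = πDN/h = π·0.1233·0.526667/0.00941 = 21.68 s⁻¹
ΔT = η·γ̇²·t_res/(ρ·cp) = [1142 × 21.68² × 272.877] / [1238 × 1505] = 78.6129 K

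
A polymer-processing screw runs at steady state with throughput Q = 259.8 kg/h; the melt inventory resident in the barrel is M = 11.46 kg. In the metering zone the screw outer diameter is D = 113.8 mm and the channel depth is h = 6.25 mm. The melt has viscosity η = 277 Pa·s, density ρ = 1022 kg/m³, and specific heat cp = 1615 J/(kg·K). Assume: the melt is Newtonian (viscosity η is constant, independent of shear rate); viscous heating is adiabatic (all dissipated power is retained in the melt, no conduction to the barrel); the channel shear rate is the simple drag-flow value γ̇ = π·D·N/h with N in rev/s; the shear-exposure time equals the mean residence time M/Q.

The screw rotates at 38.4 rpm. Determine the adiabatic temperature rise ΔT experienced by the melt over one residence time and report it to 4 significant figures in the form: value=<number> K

value=35.72 K

Convert throughput: Q = 259.8 kg/h = 259.8/3600 = 0.0721667 kg/s
Mean residence time: t_res = M/Q_s = 11.46 kg / 0.0721667 kg/s = 158.799 s
Geometry in metres: D = 113.8 mm → 0.1138 m, h = 6.25 mm → 0.00625 m; screw speed N = 38.4 rpm = 0.64 rev/s
Shear rate: γ̇ = πDN/h = π·0.1138·0.64/0.00625 = 36.6094 s⁻¹
ΔT = η·γ̇²·t_res / (ρ·cp) = 277 · (36.6094)² · 158.799 / (1022 · 1615) = 35.7181 K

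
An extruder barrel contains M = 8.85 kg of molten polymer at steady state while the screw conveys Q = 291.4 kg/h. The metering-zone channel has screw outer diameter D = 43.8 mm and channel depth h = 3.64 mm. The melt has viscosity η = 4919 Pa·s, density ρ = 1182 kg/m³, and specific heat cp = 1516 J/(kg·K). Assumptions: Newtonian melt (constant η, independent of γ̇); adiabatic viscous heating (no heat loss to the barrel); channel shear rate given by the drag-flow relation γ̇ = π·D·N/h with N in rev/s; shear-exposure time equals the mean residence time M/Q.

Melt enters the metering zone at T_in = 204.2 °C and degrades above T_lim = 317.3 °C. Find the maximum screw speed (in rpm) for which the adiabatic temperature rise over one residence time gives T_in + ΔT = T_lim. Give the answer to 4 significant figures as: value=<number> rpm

value=30.81 rpm

Q_s = Q / 3600 = 291.4 / 3600 = 0.0809444 kg/s
t_res = M / Q_s = 8.85 / 0.0809444 = 109.334 s
D = 43.8 mm = 0.0438 m;  h = 3.64 mm = 0.00364 m
ΔT_a = T_lim − T_in = 317.3 − 204.2 = 113.1 K
γ̇_max² = ΔT_a·ρ·cp / (η·t_res) = [113.1 × 1182 × 1516] / [4919 × 109.334] = 376.831 s⁻²
γ̇_max = √376.831 = 19.4121 s⁻¹
N_max = γ̇_max h / (πD) = 19.4121·0.00364/(π·0.0438) = 0.513512 rev/s → ×60 = 30.8107 rpm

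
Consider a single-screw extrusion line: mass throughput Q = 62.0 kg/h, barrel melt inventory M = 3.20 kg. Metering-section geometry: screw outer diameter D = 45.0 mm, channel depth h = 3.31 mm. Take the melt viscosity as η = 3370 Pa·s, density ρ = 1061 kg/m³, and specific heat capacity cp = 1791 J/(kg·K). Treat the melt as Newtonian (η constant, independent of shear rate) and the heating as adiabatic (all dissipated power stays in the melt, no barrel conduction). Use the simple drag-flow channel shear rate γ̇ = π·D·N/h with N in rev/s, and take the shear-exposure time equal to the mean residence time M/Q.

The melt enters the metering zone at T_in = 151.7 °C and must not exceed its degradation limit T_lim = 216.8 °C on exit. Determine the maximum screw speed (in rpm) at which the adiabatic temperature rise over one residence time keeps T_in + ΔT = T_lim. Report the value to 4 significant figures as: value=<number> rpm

Q_s = Q / 3600 = 62.0 / 3600 = 0.0172222 kg/s
t_res = M / Q_s = 3.20 / 0.0172222 = 185.806 s
Convert to metres: D = 0.045 m, h = 0.00331 m
ΔT_a = T_lim − T_in = 216.8 °C − 151.7 °C = 65.1 K
γ̇_max² = ΔT_a·ρ·cp / (η·t_res) = [65.1 × 1061 × 1791] / [3370 × 185.806] = 197.561 s⁻²
Take the square root: γ̇_max = √(197.561) = 14.0556 s⁻¹
Solve γ̇ = πDN/h for N: N_max = γ̇_max·h/(π·D) = 14.0556 × 0.00331 / (π × 0.045) = 0.329091 rev/s = 19.7455 rpm

value=19.75 rpm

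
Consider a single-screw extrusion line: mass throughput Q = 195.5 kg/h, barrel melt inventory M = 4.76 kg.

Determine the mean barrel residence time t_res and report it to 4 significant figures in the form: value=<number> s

Q_s = Q / 3600 = 195.5 / 3600 = 0.0543056 kg/s
Mean residence time: t_res = M/Q_s = 4.76 kg / 0.0543056 kg/s = 87.6522 s

value=87.65 s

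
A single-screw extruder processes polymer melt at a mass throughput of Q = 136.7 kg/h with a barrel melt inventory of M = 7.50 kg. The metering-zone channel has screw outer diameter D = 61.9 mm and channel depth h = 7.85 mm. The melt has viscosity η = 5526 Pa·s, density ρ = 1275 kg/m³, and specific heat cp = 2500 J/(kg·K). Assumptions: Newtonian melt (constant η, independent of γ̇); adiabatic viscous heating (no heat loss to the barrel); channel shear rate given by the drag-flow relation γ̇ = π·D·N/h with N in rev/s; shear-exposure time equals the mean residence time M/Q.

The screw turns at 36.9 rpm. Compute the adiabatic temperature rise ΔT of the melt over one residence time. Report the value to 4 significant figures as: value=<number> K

Throughput in SI: Q_s = 136.7 kg/h ÷ 3600 s/h = 0.0379722 kg/s
t_res = M / Q_s = 7.50 / 0.0379722 = 197.513 s
Geometry in metres: D = 61.9 mm → 0.0619 m, h = 7.85 mm → 0.00785 m; screw speed N = 36.9 rpm = 0.615 rev/s
γ̇ = π D N / h = (π)(0.0619)(0.615) / 0.00785 = 15.2351 s⁻¹
Adiabatic rise: ΔT = η γ̇² t_res / (ρ cp) = 5526·(15.2351)²·197.513 / (1275·2500) = 79.4782 K

value=79.48 K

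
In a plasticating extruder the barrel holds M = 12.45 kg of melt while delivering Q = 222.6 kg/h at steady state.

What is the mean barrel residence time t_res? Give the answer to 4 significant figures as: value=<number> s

Throughput in SI: Q_s = 222.6 kg/h ÷ 3600 s/h = 0.0618333 kg/s
t_res = M / Q_s = 12.45 ÷ 0.0618333 = 201.348 s

value=201.3 s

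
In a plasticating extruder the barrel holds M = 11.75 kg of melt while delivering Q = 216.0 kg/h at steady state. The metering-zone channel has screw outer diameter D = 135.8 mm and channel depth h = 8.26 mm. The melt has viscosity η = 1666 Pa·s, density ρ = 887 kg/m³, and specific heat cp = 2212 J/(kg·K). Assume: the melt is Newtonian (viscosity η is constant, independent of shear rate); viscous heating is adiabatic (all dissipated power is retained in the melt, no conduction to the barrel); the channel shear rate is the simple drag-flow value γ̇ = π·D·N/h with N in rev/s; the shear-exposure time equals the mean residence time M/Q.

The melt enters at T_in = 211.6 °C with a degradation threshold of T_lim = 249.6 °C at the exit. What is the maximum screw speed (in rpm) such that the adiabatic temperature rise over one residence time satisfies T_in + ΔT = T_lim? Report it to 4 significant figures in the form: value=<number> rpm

Q_s = Q / 3600 = 216.0 / 3600 = 0.06 kg/s
Mean residence time: t_res = M/Q_s = 11.75 kg / 0.06 kg/s = 195.833 s
Convert to metres: D = 0.1358 m, h = 0.00826 m
ΔT_a = T_lim − T_in = 249.6 − 211.6 = 38 K
Invert ΔT = ηγ̇²t_res/(ρcp) for γ̇: γ̇_max² = ΔT_a ρ cp / (η t_res) = 38·887·2212 / (1666·195.833) = 228.523 s⁻²
γ̇_max = sqrt(228.523) = 15.117 s⁻¹
N_max = γ̇_max h / (πD) = 15.117·0.00826/(π·0.1358) = 0.292682 rev/s → ×60 = 17.5609 rpm

value=17.56 rpm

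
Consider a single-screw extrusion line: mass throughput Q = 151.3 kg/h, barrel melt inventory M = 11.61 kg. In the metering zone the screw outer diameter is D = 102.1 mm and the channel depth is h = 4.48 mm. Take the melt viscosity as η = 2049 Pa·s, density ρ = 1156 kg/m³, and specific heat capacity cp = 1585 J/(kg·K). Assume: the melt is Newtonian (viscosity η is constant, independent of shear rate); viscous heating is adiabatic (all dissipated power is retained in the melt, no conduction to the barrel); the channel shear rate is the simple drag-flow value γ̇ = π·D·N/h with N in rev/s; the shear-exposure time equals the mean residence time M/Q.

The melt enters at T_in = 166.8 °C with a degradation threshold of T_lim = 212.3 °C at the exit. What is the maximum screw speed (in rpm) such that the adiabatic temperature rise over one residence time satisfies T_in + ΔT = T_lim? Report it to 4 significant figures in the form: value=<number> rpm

Q_s = Q / 3600 = 151.3 / 3600 = 0.0420278 kg/s
t_res = M / Q_s = 11.61 / 0.0420278 = 276.246 s
D = 102.1 mm = 0.1021 m;  h = 4.48 mm = 0.00448 m
ΔT_a = T_lim − T_in = 212.3 − 166.8 = 45.5 K
γ̇_max² = ΔT_a·ρ·cp/(η·t_res) = 45.5·1156·1585/(2049·276.246) = 147.286 s⁻²
γ̇_max = √147.286 = 12.1361 s⁻¹
N_max = γ̇_max·h / (π·D) = 12.1361 · 0.00448 / (π · 0.1021) = 0.169505 rev/s = 10.1703 rpm

value=10.17 rpm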